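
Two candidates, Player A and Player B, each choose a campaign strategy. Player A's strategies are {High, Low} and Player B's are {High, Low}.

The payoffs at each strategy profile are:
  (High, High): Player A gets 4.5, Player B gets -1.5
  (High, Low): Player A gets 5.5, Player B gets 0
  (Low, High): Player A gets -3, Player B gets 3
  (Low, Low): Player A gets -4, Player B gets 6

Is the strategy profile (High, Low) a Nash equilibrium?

Yes

At (High, Low), Player A earns 5.5; switching to Low would give -4, so Player A has no profitable deviation.
Player B earns 0; switching to High would give -1.5, so Player B has no profitable deviation.
Neither player can gain by a unilateral deviation, so this profile is a Nash equilibrium.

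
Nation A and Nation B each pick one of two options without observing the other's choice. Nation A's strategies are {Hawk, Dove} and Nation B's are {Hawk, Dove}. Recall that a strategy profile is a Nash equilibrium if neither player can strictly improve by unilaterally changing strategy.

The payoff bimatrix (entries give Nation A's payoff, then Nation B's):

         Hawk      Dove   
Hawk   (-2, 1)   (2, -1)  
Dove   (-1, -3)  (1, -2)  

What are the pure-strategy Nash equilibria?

none

(Hawk, Hawk): Nation A prefers Dove (-1 > -2) — not an equilibrium.
(Hawk, Dove): Nation B prefers Hawk (1 > -1) — not an equilibrium.
(Dove, Hawk): Nation B prefers Dove (-2 > -3) — not an equilibrium.
(Dove, Dove): Nation A prefers Hawk (2 > 1) — not an equilibrium.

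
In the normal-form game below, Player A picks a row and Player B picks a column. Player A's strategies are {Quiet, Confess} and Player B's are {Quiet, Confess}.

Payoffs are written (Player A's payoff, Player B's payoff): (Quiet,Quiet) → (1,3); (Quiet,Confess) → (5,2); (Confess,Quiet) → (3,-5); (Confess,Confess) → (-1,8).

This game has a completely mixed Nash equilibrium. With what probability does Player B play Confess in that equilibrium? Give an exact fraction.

Let q be the probability that Player B plays Quiet. In a completely mixed equilibrium, Player A must be indifferent between Quiet and Confess.
Player A's expected payoff from Quiet is q + 5(1−q); from Confess it is 3q − (1−q).
Setting these equal: −4q + 5 = 4q − 1, so q = 3/4.
Therefore Player B plays Confess with probability 1 − 3/4 = 1/4.

1/4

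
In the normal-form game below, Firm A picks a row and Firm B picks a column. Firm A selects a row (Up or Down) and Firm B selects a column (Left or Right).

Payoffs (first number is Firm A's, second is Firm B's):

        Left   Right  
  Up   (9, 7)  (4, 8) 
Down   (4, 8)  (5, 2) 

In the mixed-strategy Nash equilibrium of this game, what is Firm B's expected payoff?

First find p, the probability Firm A plays Up, from Firm B's indifference between Left and Right: 7p + 8(1−p) = 8p + 2(1−p), giving p = 6/7.
Since Firm B is indifferent in equilibrium, Firm B's expected payoff equals the payoff from either column against (6/7, 1/7). Using Left: 7(6/7) + 8(1/7) = 50/7.

50/7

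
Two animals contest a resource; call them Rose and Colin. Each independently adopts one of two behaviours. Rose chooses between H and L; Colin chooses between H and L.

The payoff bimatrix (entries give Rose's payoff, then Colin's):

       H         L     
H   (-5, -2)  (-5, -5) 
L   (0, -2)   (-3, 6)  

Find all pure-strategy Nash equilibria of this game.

(L, L)

(H, H): Rose prefers L (0 > -5) — not an equilibrium.
(H, L): Rose prefers L (-3 > -5); Colin prefers H (-2 > -5) — not an equilibrium.
(L, H): Colin prefers L (6 > -2) — not an equilibrium.
(L, L): Rose gets -3 ≥ -5 from H, and Colin gets 6 ≥ -2 from H — Nash equilibrium.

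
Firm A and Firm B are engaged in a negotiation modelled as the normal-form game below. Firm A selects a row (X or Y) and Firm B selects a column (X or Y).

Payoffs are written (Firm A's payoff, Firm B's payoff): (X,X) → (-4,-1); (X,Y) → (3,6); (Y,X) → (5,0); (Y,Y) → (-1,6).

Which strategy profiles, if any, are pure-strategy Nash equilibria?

(X, X): Firm A prefers Y (5 > -4); Firm B prefers Y (6 > -1) — not an equilibrium.
(X, Y): Firm A gets 3 ≥ -1 from Y, and Firm B gets 6 ≥ -1 from X — Nash equilibrium.
(Y, X): Firm B prefers Y (6 > 0) — not an equilibrium.
(Y, Y): Firm A prefers X (3 > -1) — not an equilibrium.

(X, Y)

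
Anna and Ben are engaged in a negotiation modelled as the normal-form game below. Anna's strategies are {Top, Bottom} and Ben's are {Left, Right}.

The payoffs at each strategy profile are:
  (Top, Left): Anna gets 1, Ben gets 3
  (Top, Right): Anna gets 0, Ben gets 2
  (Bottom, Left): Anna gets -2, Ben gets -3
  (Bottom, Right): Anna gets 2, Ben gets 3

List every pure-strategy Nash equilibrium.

(Top, Left): Anna gets 1 ≥ -2 from Bottom, and Ben gets 3 ≥ 2 from Right — Nash equilibrium.
(Top, Right): Anna prefers Bottom (2 > 0); Ben prefers Left (3 > 2) — not an equilibrium.
(Bottom, Left): Anna prefers Top (1 > -2); Ben prefers Right (3 > -3) — not an equilibrium.
(Bottom, Right): Anna gets 2 ≥ 0 from Top, and Ben gets 3 ≥ -3 from Left — Nash equilibrium.

(Top, Left) and (Bottom, Right)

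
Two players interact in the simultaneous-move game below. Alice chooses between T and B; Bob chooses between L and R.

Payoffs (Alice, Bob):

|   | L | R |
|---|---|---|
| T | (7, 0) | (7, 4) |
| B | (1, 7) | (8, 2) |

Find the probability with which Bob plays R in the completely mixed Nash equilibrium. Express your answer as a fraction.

6/7

Let y be the probability that Bob plays L. In a completely mixed equilibrium, Alice must be indifferent between T and B.
Alice's expected payoff from T is 7y + 7(1−y); from B it is y + 8(1−y).
Setting these equal: 7 = −7y + 8, so y = 1/7.
Therefore Bob plays R with probability 1 − 1/7 = 6/7.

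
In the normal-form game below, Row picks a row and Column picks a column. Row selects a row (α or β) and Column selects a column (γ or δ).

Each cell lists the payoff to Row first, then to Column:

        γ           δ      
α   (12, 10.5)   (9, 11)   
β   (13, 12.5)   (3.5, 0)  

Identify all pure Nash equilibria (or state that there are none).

(α, δ) and (β, γ)

(α, γ): Row prefers β (13 > 12); Column prefers δ (11 > 10.5) — not an equilibrium.
(α, δ): Row gets 9 ≥ 3.5 from β, and Column gets 11 ≥ 10.5 from γ — Nash equilibrium.
(β, γ): Row gets 13 ≥ 12 from α, and Column gets 12.5 ≥ 0 from δ — Nash equilibrium.
(β, δ): Row prefers α (9 > 3.5); Column prefers γ (12.5 > 0) — not an equilibrium.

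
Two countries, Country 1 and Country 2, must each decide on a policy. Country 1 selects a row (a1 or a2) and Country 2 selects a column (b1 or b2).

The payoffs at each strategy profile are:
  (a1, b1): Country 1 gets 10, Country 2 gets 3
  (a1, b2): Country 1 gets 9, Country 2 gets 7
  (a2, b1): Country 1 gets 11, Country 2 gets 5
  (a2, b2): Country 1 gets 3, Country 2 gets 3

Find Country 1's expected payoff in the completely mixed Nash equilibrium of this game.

69/7

First find q, the probability Country 2 plays b1, from Country 1's indifference between a1 and a2: 10q + 9(1−q) = 11q + 3(1−q), giving q = 6/7.
Since Country 1 is indifferent in equilibrium, Country 1's expected payoff equals the payoff from either row against (6/7, 1/7). Using a1: 10(6/7) + 9(1/7) = 69/7.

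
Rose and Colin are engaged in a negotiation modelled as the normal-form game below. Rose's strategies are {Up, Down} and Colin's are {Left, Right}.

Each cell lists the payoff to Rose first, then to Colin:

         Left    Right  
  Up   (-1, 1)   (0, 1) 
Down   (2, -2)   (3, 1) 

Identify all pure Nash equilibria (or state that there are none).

(Up, Left): Rose prefers Down (2 > -1) — not an equilibrium.
(Up, Right): Rose prefers Down (3 > 0) — not an equilibrium.
(Down, Left): Colin prefers Right (1 > -2) — not an equilibrium.
(Down, Right): Rose gets 3 ≥ 0 from Up, and Colin gets 1 ≥ -2 from Left — Nash equilibrium.

(Down, Right)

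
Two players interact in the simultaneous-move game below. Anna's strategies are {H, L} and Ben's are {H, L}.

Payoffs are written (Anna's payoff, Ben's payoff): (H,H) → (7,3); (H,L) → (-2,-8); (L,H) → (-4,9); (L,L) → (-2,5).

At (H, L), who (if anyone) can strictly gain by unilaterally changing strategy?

Ben

Anna at (H, L) earns -2; deviating to L yields -2 — not better.
Ben earns -8; deviating to H yields 3 — a strict improvement.
Only Ben has a strictly profitable deviation.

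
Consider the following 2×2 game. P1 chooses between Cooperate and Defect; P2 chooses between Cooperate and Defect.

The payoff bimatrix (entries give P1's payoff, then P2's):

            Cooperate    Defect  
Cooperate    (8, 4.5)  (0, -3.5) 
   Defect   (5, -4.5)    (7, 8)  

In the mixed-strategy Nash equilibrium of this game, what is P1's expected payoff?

28/5

First find y, the probability P2 plays Cooperate, from P1's indifference between Cooperate and Defect: 8y = 5y + 7(1−y), giving y = 7/10.
Since P1 is indifferent in equilibrium, P1's expected payoff equals the payoff from either row against (7/10, 3/10). Using Cooperate: 8(7/10) = 28/5.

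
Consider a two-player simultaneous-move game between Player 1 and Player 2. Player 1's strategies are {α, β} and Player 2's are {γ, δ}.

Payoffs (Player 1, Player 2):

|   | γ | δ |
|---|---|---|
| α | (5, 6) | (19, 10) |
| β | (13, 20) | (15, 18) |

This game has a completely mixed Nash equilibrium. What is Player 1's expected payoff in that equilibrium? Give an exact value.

43/3

First find y, the probability Player 2 plays γ, from Player 1's indifference between α and β: 5y + 19(1−y) = 13y + 15(1−y), giving y = 1/3.
Since Player 1 is indifferent in equilibrium, Player 1's expected payoff equals the payoff from either row against (1/3, 2/3). Using α: 5(1/3) + 19(2/3) = 43/3.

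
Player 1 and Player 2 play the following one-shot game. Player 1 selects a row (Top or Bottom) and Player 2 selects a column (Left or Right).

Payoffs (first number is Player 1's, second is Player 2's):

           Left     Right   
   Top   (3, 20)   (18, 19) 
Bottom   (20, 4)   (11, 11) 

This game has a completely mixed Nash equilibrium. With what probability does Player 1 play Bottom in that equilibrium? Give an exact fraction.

Let p be the probability that Player 1 plays Top. In a completely mixed equilibrium, Player 2 must be indifferent between Left and Right.
Player 2's expected payoff from Left is 20p + 4(1−p); from Right it is 19p + 11(1−p).
Setting these equal: 16p + 4 = 8p + 11, so p = 7/8.
Therefore Player 1 plays Bottom with probability 1 − 7/8 = 1/8.

1/8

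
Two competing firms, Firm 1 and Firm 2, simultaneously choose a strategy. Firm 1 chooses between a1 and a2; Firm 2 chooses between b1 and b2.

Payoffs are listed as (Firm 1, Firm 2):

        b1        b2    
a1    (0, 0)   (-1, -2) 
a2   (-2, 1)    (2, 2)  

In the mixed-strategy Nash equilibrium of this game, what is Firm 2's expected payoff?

First find x, the probability Firm 1 plays a1, from Firm 2's indifference between b1 and b2: (1−x) = −2x + 2(1−x), giving x = 1/3.
Since Firm 2 is indifferent in equilibrium, Firm 2's expected payoff equals the payoff from either column against (1/3, 2/3). Using b1: (2/3) = 2/3.

2/3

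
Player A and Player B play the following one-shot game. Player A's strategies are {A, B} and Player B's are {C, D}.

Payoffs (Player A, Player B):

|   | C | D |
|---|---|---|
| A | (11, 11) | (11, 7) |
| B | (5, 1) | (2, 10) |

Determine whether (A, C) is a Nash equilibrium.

Yes

At (A, C), Player A earns 11; switching to B would give 5, so Player A has no profitable deviation.
Player B earns 11; switching to D would give 7, so Player B has no profitable deviation.
Neither player can gain by a unilateral deviation, so this profile is a Nash equilibrium.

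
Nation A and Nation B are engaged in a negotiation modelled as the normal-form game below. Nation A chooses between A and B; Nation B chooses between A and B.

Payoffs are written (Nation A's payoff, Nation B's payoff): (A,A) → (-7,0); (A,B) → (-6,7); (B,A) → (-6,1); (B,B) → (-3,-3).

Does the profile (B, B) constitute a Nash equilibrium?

No

At (B, B), Nation A earns -3; switching to A would give -6, so Nation A has no profitable deviation.
Nation B earns -3; switching to A would give 1, so Nation B would deviate.
Since at least one player can profitably deviate, this is not a Nash equilibrium.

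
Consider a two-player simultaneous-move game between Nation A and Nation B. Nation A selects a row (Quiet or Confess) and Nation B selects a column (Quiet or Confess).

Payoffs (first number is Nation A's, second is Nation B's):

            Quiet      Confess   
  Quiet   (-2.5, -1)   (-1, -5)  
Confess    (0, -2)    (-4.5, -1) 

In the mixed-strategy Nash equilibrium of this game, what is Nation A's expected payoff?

First find q, the probability Nation B plays Quiet, from Nation A's indifference between Quiet and Confess: −2.5q − (1−q) = −4.5(1−q), giving q = 7/12.
Since Nation A is indifferent in equilibrium, Nation A's expected payoff equals the payoff from either row against (7/12, 5/12). Using Quiet: −2.5(7/12) − (5/12) = -15/8.

-15/8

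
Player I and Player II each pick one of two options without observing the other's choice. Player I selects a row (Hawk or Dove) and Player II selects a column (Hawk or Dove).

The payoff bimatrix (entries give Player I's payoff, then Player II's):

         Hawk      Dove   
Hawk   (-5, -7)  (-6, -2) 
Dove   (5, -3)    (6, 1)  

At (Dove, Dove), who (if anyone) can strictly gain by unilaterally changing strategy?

Neither

Player I at (Dove, Dove) earns 6; deviating to Hawk yields -6 — not better.
Player II earns 1; deviating to Hawk yields -3 — not better.
Neither player can strictly improve; the profile is a Nash equilibrium.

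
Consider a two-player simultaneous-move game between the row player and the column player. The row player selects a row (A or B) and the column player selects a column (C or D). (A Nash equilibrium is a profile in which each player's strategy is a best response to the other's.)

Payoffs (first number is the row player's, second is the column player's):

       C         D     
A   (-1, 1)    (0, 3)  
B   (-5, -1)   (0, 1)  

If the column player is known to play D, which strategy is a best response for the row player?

Against D, the row player earns 0 from A and 0 from B.
So either strategy is a best response.

either — both A and B are best responses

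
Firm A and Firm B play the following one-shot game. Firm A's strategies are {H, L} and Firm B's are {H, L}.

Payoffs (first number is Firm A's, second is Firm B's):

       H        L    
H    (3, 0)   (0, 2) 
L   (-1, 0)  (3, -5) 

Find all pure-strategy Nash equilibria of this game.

(H, H): Firm B prefers L (2 > 0) — not an equilibrium.
(H, L): Firm A prefers L (3 > 0) — not an equilibrium.
(L, H): Firm A prefers H (3 > -1) — not an equilibrium.
(L, L): Firm B prefers H (0 > -5) — not an equilibrium.

none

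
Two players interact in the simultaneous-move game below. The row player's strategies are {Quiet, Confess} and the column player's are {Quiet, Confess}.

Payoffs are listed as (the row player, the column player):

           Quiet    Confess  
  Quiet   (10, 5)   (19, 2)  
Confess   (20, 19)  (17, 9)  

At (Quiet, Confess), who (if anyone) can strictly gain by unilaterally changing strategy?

The row player at (Quiet, Confess) earns 19; deviating to Confess yields 17 — not better.
The column player earns 2; deviating to Quiet yields 5 — a strict improvement.
Only the column player has a strictly profitable deviation.

The column player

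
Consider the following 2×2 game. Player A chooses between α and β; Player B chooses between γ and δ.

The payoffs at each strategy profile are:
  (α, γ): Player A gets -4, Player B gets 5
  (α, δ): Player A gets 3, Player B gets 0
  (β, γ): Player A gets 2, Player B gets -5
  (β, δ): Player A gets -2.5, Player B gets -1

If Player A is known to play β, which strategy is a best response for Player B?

δ

Against β, Player B earns -5 from γ and -1 from δ.
So δ is the best response.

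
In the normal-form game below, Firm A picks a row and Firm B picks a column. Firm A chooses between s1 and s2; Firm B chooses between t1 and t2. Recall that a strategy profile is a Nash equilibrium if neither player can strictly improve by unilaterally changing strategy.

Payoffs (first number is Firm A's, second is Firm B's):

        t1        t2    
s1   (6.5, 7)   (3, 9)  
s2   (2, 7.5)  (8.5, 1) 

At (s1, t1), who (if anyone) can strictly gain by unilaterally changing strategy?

Firm A at (s1, t1) earns 6.5; deviating to s2 yields 2 — not better.
Firm B earns 7; deviating to t2 yields 9 — a strict improvement.
Only Firm B has a strictly profitable deviation.

Firm B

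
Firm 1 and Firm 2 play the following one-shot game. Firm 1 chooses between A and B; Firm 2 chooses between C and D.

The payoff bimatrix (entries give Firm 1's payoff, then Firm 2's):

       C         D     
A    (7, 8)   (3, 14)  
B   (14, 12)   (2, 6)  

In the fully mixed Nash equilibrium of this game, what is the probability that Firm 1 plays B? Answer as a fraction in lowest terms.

Let p be the probability that Firm 1 plays A. In a completely mixed equilibrium, Firm 2 must be indifferent between C and D.
Firm 2's expected payoff from C is 8p + 12(1−p); from D it is 14p + 6(1−p).
Setting these equal: −4p + 12 = 8p + 6, so p = 1/2.
Therefore Firm 1 plays B with probability 1 − 1/2 = 1/2.

1/2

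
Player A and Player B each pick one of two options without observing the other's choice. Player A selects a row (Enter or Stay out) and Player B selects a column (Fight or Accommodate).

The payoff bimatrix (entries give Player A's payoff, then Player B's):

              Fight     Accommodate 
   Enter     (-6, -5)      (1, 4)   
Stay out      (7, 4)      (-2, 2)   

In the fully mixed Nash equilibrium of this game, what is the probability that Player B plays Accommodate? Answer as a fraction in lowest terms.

13/16

Let c be the probability that Player B plays Fight. In a completely mixed equilibrium, Player A must be indifferent between Enter and Stay out.
Player A's expected payoff from Enter is −6c + (1−c); from Stay out it is 7c − 2(1−c).
Setting these equal: −7c + 1 = 9c − 2, so c = 3/16.
Therefore Player B plays Accommodate with probability 1 − 3/16 = 13/16.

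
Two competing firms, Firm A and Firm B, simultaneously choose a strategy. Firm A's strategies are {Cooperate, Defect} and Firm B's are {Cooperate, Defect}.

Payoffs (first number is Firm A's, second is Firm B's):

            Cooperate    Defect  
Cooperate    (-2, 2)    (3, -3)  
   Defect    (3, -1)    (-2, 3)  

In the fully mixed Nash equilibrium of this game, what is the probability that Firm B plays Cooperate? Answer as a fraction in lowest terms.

1/2

Let c be the probability that Firm B plays Cooperate. In a completely mixed equilibrium, Firm A must be indifferent between Cooperate and Defect.
Firm A's expected payoff from Cooperate is −2c + 3(1−c); from Defect it is 3c − 2(1−c).
Setting these equal: −5c + 3 = 5c − 2, so c = 1/2.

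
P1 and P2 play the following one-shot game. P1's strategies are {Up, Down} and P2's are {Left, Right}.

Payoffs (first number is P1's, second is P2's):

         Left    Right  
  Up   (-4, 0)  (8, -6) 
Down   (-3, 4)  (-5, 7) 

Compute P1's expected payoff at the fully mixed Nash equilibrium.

First find y, the probability P2 plays Left, from P1's indifference between Up and Down: −4y + 8(1−y) = −3y − 5(1−y), giving y = 13/14.
Since P1 is indifferent in equilibrium, P1's expected payoff equals the payoff from either row against (13/14, 1/14). Using Up: −4(13/14) + 8(1/14) = -22/7.

-22/7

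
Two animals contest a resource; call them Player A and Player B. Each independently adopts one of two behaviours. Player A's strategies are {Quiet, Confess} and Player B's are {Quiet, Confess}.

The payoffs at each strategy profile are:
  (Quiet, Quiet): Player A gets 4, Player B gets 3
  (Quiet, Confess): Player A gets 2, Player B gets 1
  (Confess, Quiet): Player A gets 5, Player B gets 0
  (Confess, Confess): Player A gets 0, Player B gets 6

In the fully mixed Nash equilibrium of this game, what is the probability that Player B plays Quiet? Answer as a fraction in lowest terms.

Let q be the probability that Player B plays Quiet. In a completely mixed equilibrium, Player A must be indifferent between Quiet and Confess.
Player A's expected payoff from Quiet is 4q + 2(1−q); from Confess it is 5q.
Setting these equal: 2q + 2 = 5q, so q = 2/3.

2/3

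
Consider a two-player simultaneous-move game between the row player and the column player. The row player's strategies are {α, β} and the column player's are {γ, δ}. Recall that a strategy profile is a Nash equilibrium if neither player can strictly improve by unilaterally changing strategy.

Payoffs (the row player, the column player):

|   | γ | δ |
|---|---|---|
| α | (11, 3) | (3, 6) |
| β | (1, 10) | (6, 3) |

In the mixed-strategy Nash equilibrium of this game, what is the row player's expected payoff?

63/13

First find y, the probability the column player plays γ, from the row player's indifference between α and β: 11y + 3(1−y) = y + 6(1−y), giving y = 3/13.
Since the row player is indifferent in equilibrium, the row player's expected payoff equals the payoff from either row against (3/13, 10/13). Using α: 11(3/13) + 3(10/13) = 63/13.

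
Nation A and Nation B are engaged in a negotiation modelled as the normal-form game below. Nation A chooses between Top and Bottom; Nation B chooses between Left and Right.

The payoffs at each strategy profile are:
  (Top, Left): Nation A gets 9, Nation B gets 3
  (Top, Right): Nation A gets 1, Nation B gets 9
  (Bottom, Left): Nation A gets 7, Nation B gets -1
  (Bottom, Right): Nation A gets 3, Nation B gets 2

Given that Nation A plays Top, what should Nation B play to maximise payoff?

Right

Against Top, Nation B earns 3 from Left and 9 from Right.
So Right is the best response.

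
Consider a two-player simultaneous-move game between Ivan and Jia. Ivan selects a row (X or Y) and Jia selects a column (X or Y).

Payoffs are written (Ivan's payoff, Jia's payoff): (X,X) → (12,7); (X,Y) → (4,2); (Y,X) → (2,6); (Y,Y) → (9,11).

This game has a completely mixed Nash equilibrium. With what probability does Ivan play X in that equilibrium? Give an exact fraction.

1/2

Let x be the probability that Ivan plays X. In a completely mixed equilibrium, Jia must be indifferent between X and Y.
Jia's expected payoff from X is 7x + 6(1−x); from Y it is 2x + 11(1−x).
Setting these equal: x + 6 = −9x + 11, so x = 1/2.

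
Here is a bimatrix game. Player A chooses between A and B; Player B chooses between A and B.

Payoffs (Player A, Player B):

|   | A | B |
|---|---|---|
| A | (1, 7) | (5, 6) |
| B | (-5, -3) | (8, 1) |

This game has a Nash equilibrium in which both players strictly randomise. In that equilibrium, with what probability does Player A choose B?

1/5

Let p be the probability that Player A plays A. In a completely mixed equilibrium, Player B must be indifferent between A and B.
Player B's expected payoff from A is 7p − 3(1−p); from B it is 6p + (1−p).
Setting these equal: 10p − 3 = 5p + 1, so p = 4/5.
Therefore Player A plays B with probability 1 − 4/5 = 1/5.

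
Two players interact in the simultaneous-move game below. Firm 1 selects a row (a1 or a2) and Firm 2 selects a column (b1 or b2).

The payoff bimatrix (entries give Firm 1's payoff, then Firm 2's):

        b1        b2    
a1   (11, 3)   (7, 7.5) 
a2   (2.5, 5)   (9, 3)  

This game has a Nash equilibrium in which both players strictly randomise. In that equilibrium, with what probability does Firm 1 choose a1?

4/13

Let x be the probability that Firm 1 plays a1. In a completely mixed equilibrium, Firm 2 must be indifferent between b1 and b2.
Firm 2's expected payoff from b1 is 3x + 5(1−x); from b2 it is 7.5x + 3(1−x).
Setting these equal: −2x + 5 = 4.5x + 3, so x = 4/13.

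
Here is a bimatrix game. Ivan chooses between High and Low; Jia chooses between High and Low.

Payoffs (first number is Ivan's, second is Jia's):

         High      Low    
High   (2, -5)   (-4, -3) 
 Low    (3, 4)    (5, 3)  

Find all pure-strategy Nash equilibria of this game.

(High, High): Ivan prefers Low (3 > 2); Jia prefers Low (-3 > -5) — not an equilibrium.
(High, Low): Ivan prefers Low (5 > -4) — not an equilibrium.
(Low, High): Ivan gets 3 ≥ 2 from High, and Jia gets 4 ≥ 3 from Low — Nash equilibrium.
(Low, Low): Jia prefers High (4 > 3) — not an equilibrium.

(Low, High)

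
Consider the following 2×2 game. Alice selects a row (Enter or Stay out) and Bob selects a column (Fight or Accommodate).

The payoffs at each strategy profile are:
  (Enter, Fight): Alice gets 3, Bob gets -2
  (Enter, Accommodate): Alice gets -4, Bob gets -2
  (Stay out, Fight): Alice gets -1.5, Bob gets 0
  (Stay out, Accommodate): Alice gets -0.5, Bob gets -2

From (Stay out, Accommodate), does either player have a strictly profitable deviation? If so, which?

Alice at (Stay out, Accommodate) earns -0.5; deviating to Enter yields -4 — not better.
Bob earns -2; deviating to Fight yields 0 — a strict improvement.
Only Bob has a strictly profitable deviation.

Bob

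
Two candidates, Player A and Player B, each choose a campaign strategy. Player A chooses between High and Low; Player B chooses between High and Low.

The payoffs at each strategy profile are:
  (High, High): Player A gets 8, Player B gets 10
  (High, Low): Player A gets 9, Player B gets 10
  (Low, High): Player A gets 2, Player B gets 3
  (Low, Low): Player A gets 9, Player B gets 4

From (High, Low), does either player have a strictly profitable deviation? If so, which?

Player A at (High, Low) earns 9; deviating to Low yields 9 — not better.
Player B earns 10; deviating to High yields 10 — not better.
Neither player can strictly improve; the profile is a Nash equilibrium.

Neither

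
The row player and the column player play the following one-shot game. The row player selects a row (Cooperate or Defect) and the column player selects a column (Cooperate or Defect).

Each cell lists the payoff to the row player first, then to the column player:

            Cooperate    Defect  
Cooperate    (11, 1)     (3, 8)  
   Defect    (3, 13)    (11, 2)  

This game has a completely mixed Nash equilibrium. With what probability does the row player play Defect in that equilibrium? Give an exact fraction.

7/18

Let r be the probability that the row player plays Cooperate. In a completely mixed equilibrium, the column player must be indifferent between Cooperate and Defect.
The column player's expected payoff from Cooperate is r + 13(1−r); from Defect it is 8r + 2(1−r).
Setting these equal: −12r + 13 = 6r + 2, so r = 11/18.
Therefore the row player plays Defect with probability 1 − 11/18 = 7/18.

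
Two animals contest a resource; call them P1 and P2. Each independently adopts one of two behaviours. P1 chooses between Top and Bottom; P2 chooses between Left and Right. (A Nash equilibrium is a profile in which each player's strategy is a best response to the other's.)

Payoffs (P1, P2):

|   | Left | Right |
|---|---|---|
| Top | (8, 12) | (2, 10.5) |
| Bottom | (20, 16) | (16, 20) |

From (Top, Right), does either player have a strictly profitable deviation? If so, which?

P1 at (Top, Right) earns 2; deviating to Bottom yields 16 — a strict improvement.
P2 earns 10.5; deviating to Left yields 12 — a strict improvement.
Both P1 and P2 have strictly profitable deviations.

Both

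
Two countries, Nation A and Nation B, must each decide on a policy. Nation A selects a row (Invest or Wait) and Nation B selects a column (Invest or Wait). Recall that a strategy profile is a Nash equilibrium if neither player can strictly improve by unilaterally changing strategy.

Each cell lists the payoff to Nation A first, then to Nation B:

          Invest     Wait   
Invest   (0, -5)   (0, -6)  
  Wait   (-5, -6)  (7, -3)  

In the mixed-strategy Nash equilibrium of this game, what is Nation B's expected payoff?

First find p, the probability Nation A plays Invest, from Nation B's indifference between Invest and Wait: −5p − 6(1−p) = −6p − 3(1−p), giving p = 3/4.
Since Nation B is indifferent in equilibrium, Nation B's expected payoff equals the payoff from either column against (3/4, 1/4). Using Invest: −5(3/4) − 6(1/4) = -21/4.

-21/4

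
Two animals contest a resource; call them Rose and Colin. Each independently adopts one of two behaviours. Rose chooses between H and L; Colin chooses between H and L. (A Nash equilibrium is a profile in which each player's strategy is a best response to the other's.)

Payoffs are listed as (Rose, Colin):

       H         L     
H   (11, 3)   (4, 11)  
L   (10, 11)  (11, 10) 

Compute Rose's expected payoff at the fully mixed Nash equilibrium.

81/8

First find q, the probability Colin plays H, from Rose's indifference between H and L: 11q + 4(1−q) = 10q + 11(1−q), giving q = 7/8.
Since Rose is indifferent in equilibrium, Rose's expected payoff equals the payoff from either row against (7/8, 1/8). Using H: 11(7/8) + 4(1/8) = 81/8.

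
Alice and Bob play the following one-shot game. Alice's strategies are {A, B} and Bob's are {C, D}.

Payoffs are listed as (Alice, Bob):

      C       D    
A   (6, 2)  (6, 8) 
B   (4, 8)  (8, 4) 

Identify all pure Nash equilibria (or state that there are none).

none

(A, C): Bob prefers D (8 > 2) — not an equilibrium.
(A, D): Alice prefers B (8 > 6) — not an equilibrium.
(B, C): Alice prefers A (6 > 4) — not an equilibrium.
(B, D): Bob prefers C (8 > 4) — not an equilibrium.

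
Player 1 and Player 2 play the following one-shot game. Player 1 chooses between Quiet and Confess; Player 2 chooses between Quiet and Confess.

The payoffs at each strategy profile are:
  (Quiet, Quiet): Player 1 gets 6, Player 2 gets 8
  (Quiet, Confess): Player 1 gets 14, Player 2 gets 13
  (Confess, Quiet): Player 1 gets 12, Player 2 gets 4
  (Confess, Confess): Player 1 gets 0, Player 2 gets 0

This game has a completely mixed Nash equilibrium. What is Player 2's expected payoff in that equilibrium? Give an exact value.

First find p, the probability Player 1 plays Quiet, from Player 2's indifference between Quiet and Confess: 8p + 4(1−p) = 13p, giving p = 4/9.
Since Player 2 is indifferent in equilibrium, Player 2's expected payoff equals the payoff from either column against (4/9, 5/9). Using Quiet: 8(4/9) + 4(5/9) = 52/9.

52/9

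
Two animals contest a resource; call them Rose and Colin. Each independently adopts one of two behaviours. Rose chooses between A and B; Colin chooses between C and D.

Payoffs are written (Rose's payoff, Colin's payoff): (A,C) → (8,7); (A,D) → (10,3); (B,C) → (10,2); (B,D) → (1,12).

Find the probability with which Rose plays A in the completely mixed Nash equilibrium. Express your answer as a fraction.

5/7

Let p be the probability that Rose plays A. In a completely mixed equilibrium, Colin must be indifferent between C and D.
Colin's expected payoff from C is 7p + 2(1−p); from D it is 3p + 12(1−p).
Setting these equal: 5p + 2 = −9p + 12, so p = 5/7.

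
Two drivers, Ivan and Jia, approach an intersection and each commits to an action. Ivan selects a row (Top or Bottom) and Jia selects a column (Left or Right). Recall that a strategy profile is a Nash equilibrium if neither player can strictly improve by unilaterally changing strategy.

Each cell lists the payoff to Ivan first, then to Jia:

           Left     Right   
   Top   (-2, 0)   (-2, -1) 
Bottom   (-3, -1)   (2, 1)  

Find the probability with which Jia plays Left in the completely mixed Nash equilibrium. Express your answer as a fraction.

Let q be the probability that Jia plays Left. In a completely mixed equilibrium, Ivan must be indifferent between Top and Bottom.
Ivan's expected payoff from Top is −2q − 2(1−q); from Bottom it is −3q + 2(1−q).
Setting these equal: -2 = −5q + 2, so q = 4/5.

4/5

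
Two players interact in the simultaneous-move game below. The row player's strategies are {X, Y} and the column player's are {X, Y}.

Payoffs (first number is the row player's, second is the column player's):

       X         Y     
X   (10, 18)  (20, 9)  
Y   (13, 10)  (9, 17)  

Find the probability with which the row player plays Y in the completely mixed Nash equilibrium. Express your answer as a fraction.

Let p be the probability that the row player plays X. In a completely mixed equilibrium, the column player must be indifferent between X and Y.
The column player's expected payoff from X is 18p + 10(1−p); from Y it is 9p + 17(1−p).
Setting these equal: 8p + 10 = −8p + 17, so p = 7/16.
Therefore the row player plays Y with probability 1 − 7/16 = 9/16.

9/16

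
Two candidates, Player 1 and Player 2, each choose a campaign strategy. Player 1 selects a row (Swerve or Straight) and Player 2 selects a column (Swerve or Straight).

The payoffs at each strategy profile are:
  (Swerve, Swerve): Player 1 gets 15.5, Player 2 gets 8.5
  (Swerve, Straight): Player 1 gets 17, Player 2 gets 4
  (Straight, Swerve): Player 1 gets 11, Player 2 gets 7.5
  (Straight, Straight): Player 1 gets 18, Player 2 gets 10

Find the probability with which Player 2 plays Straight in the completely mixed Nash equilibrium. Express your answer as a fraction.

9/11

Let c be the probability that Player 2 plays Swerve. In a completely mixed equilibrium, Player 1 must be indifferent between Swerve and Straight.
Player 1's expected payoff from Swerve is 15.5c + 17(1−c); from Straight it is 11c + 18(1−c).
Setting these equal: −1.5c + 17 = −7c + 18, so c = 2/11.
Therefore Player 2 plays Straight with probability 1 − 2/11 = 9/11.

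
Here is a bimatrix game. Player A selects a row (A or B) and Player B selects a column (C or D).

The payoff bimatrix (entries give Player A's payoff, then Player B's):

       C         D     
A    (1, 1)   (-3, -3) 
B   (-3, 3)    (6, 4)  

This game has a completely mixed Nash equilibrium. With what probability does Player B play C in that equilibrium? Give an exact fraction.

Let q be the probability that Player B plays C. In a completely mixed equilibrium, Player A must be indifferent between A and B.
Player A's expected payoff from A is q − 3(1−q); from B it is −3q + 6(1−q).
Setting these equal: 4q − 3 = −9q + 6, so q = 9/13.

9/13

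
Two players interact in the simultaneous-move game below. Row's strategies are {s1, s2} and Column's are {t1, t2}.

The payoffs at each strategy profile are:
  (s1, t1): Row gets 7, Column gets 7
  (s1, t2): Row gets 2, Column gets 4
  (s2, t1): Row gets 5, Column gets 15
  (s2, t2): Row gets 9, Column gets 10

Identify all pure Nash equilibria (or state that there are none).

(s1, t1): Row gets 7 ≥ 5 from s2, and Column gets 7 ≥ 4 from t2 — Nash equilibrium.
(s1, t2): Row prefers s2 (9 > 2); Column prefers t1 (7 > 4) — not an equilibrium.
(s2, t1): Row prefers s1 (7 > 5) — not an equilibrium.
(s2, t2): Column prefers t1 (15 > 10) — not an equilibrium.

(s1, t1)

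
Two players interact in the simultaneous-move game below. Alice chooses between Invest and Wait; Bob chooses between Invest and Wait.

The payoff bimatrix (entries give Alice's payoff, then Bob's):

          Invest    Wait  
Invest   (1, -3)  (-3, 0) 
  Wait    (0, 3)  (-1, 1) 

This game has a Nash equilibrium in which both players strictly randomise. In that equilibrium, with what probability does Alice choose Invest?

2/5

Let x be the probability that Alice plays Invest. In a completely mixed equilibrium, Bob must be indifferent between Invest and Wait.
Bob's expected payoff from Invest is −3x + 3(1−x); from Wait it is (1−x).
Setting these equal: −6x + 3 = −x + 1, so x = 2/5.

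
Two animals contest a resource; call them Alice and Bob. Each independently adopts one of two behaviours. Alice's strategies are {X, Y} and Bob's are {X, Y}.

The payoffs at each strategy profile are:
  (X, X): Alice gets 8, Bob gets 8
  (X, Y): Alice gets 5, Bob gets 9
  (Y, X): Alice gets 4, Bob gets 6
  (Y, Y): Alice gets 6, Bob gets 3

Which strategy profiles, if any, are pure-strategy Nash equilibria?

none

(X, X): Bob prefers Y (9 > 8) — not an equilibrium.
(X, Y): Alice prefers Y (6 > 5) — not an equilibrium.
(Y, X): Alice prefers X (8 > 4) — not an equilibrium.
(Y, Y): Bob prefers X (6 > 3) — not an equilibrium.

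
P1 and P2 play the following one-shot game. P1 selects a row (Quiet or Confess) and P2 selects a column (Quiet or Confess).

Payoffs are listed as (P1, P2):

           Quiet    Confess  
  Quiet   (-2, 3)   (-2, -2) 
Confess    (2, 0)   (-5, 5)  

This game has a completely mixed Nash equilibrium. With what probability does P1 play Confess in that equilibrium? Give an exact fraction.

Let x be the probability that P1 plays Quiet. In a completely mixed equilibrium, P2 must be indifferent between Quiet and Confess.
P2's expected payoff from Quiet is 3x; from Confess it is −2x + 5(1−x).
Setting these equal: 3x = −7x + 5, so x = 1/2.
Therefore P1 plays Confess with probability 1 − 1/2 = 1/2.

1/2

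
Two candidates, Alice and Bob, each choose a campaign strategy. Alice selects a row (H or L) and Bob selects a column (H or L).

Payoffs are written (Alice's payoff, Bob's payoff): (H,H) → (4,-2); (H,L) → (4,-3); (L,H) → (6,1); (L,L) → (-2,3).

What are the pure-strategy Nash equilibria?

none

(H, H): Alice prefers L (6 > 4) — not an equilibrium.
(H, L): Bob prefers H (-2 > -3) — not an equilibrium.
(L, H): Bob prefers L (3 > 1) — not an equilibrium.
(L, L): Alice prefers H (4 > -2) — not an equilibrium.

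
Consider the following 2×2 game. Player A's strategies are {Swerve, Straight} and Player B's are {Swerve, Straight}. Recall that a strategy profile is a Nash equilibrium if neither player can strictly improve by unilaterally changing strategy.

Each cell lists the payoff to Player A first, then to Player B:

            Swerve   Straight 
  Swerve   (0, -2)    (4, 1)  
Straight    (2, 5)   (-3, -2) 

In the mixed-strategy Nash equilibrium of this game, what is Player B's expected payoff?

First find x, the probability Player A plays Swerve, from Player B's indifference between Swerve and Straight: −2x + 5(1−x) = x − 2(1−x), giving x = 7/10.
Since Player B is indifferent in equilibrium, Player B's expected payoff equals the payoff from either column against (7/10, 3/10). Using Swerve: −2(7/10) + 5(3/10) = 1/10.

1/10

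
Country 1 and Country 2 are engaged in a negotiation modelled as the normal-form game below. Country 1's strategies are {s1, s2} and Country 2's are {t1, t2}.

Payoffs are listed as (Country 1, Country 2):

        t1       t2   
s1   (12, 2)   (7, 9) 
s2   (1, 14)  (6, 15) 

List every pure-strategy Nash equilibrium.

(s1, t2)

(s1, t1): Country 2 prefers t2 (9 > 2) — not an equilibrium.
(s1, t2): Country 1 gets 7 ≥ 6 from s2, and Country 2 gets 9 ≥ 2 from t1 — Nash equilibrium.
(s2, t1): Country 1 prefers s1 (12 > 1); Country 2 prefers t2 (15 > 14) — not an equilibrium.
(s2, t2): Country 1 prefers s1 (7 > 6) — not an equilibrium.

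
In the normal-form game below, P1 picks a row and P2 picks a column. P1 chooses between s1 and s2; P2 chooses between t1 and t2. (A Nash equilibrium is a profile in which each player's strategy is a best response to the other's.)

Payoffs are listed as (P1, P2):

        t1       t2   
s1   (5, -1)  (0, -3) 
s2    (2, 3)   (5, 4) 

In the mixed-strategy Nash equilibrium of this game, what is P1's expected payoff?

25/8

First find q, the probability P2 plays t1, from P1's indifference between s1 and s2: 5q = 2q + 5(1−q), giving q = 5/8.
Since P1 is indifferent in equilibrium, P1's expected payoff equals the payoff from either row against (5/8, 3/8). Using s1: 5(5/8) = 25/8.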